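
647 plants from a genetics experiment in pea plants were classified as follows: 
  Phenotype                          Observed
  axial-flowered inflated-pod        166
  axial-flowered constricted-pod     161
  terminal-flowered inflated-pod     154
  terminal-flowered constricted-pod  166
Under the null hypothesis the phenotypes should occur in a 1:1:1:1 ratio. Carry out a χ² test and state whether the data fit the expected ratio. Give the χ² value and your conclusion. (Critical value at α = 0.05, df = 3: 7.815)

Total ratio parts = 4. Expected numbers out of 647:
  axial-flowered inflated-pod: 647 × 1/4 = 161.75
  axial-flowered constricted-pod: 647 × 1/4 = 161.75
  terminal-flowered inflated-pod: 647 × 1/4 = 161.75
  terminal-flowered constricted-pod: 647 × 1/4 = 161.75
χ² = Σ (O − E)² / E
  axial-flowered inflated-pod: (166 − 161.75)² / 161.75 = 0.1117
  axial-flowered constricted-pod: (161 − 161.75)² / 161.75 = 0.0035
  terminal-flowered inflated-pod: (154 − 161.75)² / 161.75 = 0.3713
  terminal-flowered constricted-pod: (166 − 161.75)² / 161.75 = 0.1117
χ² = 0.1117 + 0.0035 + 0.3713 + 0.1117 = 0.5982 ≈ 0.598
Degrees of freedom = 4 − 1 = 3; critical value at α = 0.05 is 7.815.
Since 0.598 < 7.815, we fail to reject the null hypothesis — the data are consistent with the 1:1:1:1 ratio.

0.598; consistent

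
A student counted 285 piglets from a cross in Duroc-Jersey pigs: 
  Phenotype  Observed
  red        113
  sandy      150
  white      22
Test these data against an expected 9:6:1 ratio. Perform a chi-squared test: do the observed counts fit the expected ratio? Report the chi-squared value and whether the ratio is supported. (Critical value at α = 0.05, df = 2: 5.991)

Total ratio parts = 16. Expected numbers out of 285:
  red: 285 × 9/16 = 160.3125
  sandy: 285 × 6/16 = 106.875
  white: 285 × 1/16 = 17.8125
χ² = Σ (O − E)² / E
  red: (113 − 160.3125)² / 160.3125 = 13.9632
  sandy: (150 − 106.875)² / 106.875 = 17.4013
  white: (22 − 17.8125)² / 17.8125 = 0.9844
χ² = 13.9632 + 17.4013 + 0.9844 = 32.3489 ≈ 32.349
Degrees of freedom = 3 − 1 = 2; critical value at α = 0.05 is 5.991.
Since 32.349 > 5.991, we reject the null hypothesis — the data do not fit the 9:6:1 ratio.

32.349; not consistent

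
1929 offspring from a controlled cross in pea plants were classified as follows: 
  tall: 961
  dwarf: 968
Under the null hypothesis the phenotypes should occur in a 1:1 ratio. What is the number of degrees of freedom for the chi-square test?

A goodness-of-fit test with 2 phenotype classes has df = 2 − 1 = 1.

1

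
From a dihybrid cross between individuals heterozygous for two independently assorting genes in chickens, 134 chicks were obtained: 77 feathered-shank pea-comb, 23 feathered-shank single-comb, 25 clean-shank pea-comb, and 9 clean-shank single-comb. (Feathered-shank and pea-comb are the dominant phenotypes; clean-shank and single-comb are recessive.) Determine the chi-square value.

A dihybrid F₂ with independent assortment and complete dominance at both loci gives a 9:3:3:1 phenotypic ratio.
Expected counts for N = 134 under a 9:3:3:1 ratio (total parts = 16):
  feathered-shank pea-comb: 134 × 9/16 = 75.375
  feathered-shank single-comb: 134 × 3/16 = 25.125
  clean-shank pea-comb: 134 × 3/16 = 25.125
  clean-shank single-comb: 134 × 1/16 = 8.375
χ² = Σ (O − E)² / E
  feathered-shank pea-comb: (77 − 75.375)² / 75.375 = 0.0350
  feathered-shank single-comb: (23 − 25.125)² / 25.125 = 0.1797
  clean-shank pea-comb: (25 − 25.125)² / 25.125 = 0.0006
  clean-shank single-comb: (9 − 8.375)² / 8.375 = 0.0466
χ² = 0.0350 + 0.1797 + 0.0006 + 0.0466 = 0.2619 ≈ 0.262

0.262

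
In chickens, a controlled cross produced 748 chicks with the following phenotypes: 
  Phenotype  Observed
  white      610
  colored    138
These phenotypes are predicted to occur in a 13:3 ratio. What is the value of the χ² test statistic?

Expected counts for N = 748 under a 13:3 ratio (total parts = 16):
  white: 748 × 13/16 = 607.75
  colored: 748 × 3/16 = 140.25
χ² = Σ (O − E)² / E
  white: (610 − 607.75)² / 607.75 = 0.0083
  colored: (138 − 140.25)² / 140.25 = 0.0361
χ² = 0.0083 + 0.0361 = 0.0444 ≈ 0.044

0.044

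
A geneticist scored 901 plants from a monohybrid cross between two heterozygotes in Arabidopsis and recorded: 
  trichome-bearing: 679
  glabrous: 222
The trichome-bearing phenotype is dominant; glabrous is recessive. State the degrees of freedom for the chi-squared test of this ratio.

For a monohybrid cross between heterozygotes with complete dominance, the expected phenotypic ratio is 3:1.
A goodness-of-fit test with 2 phenotype classes has df = 2 − 1 = 1.

1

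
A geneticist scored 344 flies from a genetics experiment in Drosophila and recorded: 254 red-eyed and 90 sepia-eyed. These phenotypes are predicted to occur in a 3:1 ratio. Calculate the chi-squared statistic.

0.248

Total ratio parts = 4. Expected numbers out of 344:
  red-eyed: 344 × 3/4 = 258
  sepia-eyed: 344 × 1/4 = 86
χ² = Σ (O − E)² / E
  red-eyed: (254 − 258)² / 258 = 0.0620
  sepia-eyed: (90 − 86)² / 86 = 0.1860
χ² = 0.0620 + 0.1860 = 0.248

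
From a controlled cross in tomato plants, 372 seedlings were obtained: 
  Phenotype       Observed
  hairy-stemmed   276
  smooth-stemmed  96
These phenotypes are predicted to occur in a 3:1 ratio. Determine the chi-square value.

The 3:1 ratio has 4 parts, so with N = 372 the expected counts are:
  hairy-stemmed: 372 × 3/4 = 279
  smooth-stemmed: 372 × 1/4 = 93
χ² = Σ (O − E)² / E
  hairy-stemmed: (276 − 279)² / 279 = 0.0323
  smooth-stemmed: (96 − 93)² / 93 = 0.0968
χ² = 0.0323 + 0.0968 = 0.1291 ≈ 0.129

0.129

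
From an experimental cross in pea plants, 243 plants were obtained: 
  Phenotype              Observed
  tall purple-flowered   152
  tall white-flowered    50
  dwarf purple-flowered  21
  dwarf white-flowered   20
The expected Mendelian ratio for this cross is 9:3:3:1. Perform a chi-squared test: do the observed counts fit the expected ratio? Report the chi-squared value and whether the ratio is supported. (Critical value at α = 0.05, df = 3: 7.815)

The 9:3:3:1 ratio has 16 parts, so with N = 243 the expected counts are:
  tall purple-flowered: 243 × 9/16 = 136.6875
  tall white-flowered: 243 × 3/16 = 45.5625
  dwarf purple-flowered: 243 × 3/16 = 45.5625
  dwarf white-flowered: 243 × 1/16 = 15.1875
χ² = Σ (O − E)² / E
  tall purple-flowered: (152 − 136.6875)² / 136.6875 = 1.7154
  tall white-flowered: (50 − 45.5625)² / 45.5625 = 0.4322
  dwarf purple-flowered: (21 − 45.5625)² / 45.5625 = 13.2415
  dwarf white-flowered: (20 − 15.1875)² / 15.1875 = 1.5249
χ² = 1.7154 + 0.4322 + 13.2415 + 1.5249 = 16.914
Degrees of freedom = 4 − 1 = 3; critical value at α = 0.05 is 7.815.
Since 16.914 > 7.815, we reject the null hypothesis — the data do not fit the 9:3:3:1 ratio.

16.914; not consistent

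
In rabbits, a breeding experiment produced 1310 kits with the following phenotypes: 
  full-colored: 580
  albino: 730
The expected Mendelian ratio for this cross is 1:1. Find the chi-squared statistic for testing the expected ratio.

Under the 1:1 hypothesis (Σ ratio = 2, N = 1310):
  full-colored: 1310 × 1/2 = 655
  albino: 1310 × 1/2 = 655
χ² = Σ (O − E)² / E
  full-colored: (580 − 655)² / 655 = 8.5878
  albino: (730 − 655)² / 655 = 8.5878
χ² = 8.5878 + 8.5878 = 17.1756 ≈ 17.176

17.176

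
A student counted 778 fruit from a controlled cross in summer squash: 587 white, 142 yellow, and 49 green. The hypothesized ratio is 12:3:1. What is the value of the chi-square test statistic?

0.127

Under the 12:3:1 hypothesis (Σ ratio = 16, N = 778):
  white: 778 × 12/16 = 583.5
  yellow: 778 × 3/16 = 145.875
  green: 778 × 1/16 = 48.625
χ² = Σ (O − E)² / E
  white: (587 − 583.5)² / 583.5 = 0.0210
  yellow: (142 − 145.875)² / 145.875 = 0.1029
  green: (49 − 48.625)² / 48.625 = 0.0029
χ² = 0.0210 + 0.1029 + 0.0029 = 0.1268 ≈ 0.127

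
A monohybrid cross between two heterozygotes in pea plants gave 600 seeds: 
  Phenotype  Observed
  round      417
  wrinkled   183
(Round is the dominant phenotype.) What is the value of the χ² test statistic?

For a monohybrid cross between heterozygotes with complete dominance, the expected phenotypic ratio is 3:1.
Expected counts for N = 600 under a 3:1 ratio (total parts = 4):
  round: 600 × 3/4 = 450
  wrinkled: 600 × 1/4 = 150
χ² = Σ (O − E)² / E
  round: (417 − 450)² / 450 = 2.4200
  wrinkled: (183 − 150)² / 150 = 7.2600
χ² = 2.4200 + 7.2600 = 9.680

9.680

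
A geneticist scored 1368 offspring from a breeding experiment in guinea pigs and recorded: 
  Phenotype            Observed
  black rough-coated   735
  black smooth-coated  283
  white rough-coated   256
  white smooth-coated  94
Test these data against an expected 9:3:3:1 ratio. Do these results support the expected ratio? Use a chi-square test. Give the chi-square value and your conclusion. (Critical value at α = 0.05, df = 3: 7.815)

Expected counts for N = 1368 under a 9:3:3:1 ratio (total parts = 16):
  black rough-coated: 1368 × 9/16 = 769.5
  black smooth-coated: 1368 × 3/16 = 256.5
  white rough-coated: 1368 × 3/16 = 256.5
  white smooth-coated: 1368 × 1/16 = 85.5
χ² = Σ (O − E)² / E
  black rough-coated: (735 − 769.5)² / 769.5 = 1.5468
  black smooth-coated: (283 − 256.5)² / 256.5 = 2.7378
  white rough-coated: (256 − 256.5)² / 256.5 = 0.0010
  white smooth-coated: (94 − 85.5)² / 85.5 = 0.8450
χ² = 1.5468 + 2.7378 + 0.0010 + 0.8450 = 5.1306 ≈ 5.131
Degrees of freedom = 4 − 1 = 3; critical value at α = 0.05 is 7.815.
Since 5.131 < 7.815, we fail to reject the null hypothesis — the data are consistent with the 9:3:3:1 ratio.

5.131; consistent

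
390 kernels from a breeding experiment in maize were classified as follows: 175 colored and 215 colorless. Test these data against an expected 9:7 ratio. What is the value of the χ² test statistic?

Under the 9:7 hypothesis (Σ ratio = 16, N = 390):
  colored: 390 × 9/16 = 219.375
  colorless: 390 × 7/16 = 170.625
χ² = Σ (O − E)² / E
  colored: (175 − 219.375)² / 219.375 = 8.9761
  colorless: (215 − 170.625)² / 170.625 = 11.5408
χ² = 8.9761 + 11.5408 = 20.5169 ≈ 20.517

20.517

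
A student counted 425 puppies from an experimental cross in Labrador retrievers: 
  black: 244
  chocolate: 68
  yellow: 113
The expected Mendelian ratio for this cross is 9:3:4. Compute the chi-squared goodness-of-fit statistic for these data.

Expected counts for N = 425 under a 9:3:4 ratio (total parts = 16):
  black: 425 × 9/16 = 239.0625
  chocolate: 425 × 3/16 = 79.6875
  yellow: 425 × 4/16 = 106.25
χ² = Σ (O − E)² / E
  black: (244 − 239.0625)² / 239.0625 = 0.1020
  chocolate: (68 − 79.6875)² / 79.6875 = 1.7142
  yellow: (113 − 106.25)² / 106.25 = 0.4288
χ² = 0.1020 + 1.7142 + 0.4288 = 2.245

2.245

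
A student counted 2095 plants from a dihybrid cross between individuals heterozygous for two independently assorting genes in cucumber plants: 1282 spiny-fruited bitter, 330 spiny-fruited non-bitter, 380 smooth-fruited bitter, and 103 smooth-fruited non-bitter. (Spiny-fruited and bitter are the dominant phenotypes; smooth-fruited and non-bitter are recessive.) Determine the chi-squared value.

A dihybrid F₂ with independent assortment and complete dominance at both loci gives a 9:3:3:1 phenotypic ratio.
The 9:3:3:1 ratio has 16 parts, so with N = 2095 the expected counts are:
  spiny-fruited bitter: 2095 × 9/16 = 1178.4375
  spiny-fruited non-bitter: 2095 × 3/16 = 392.8125
  smooth-fruited bitter: 2095 × 3/16 = 392.8125
  smooth-fruited non-bitter: 2095 × 1/16 = 130.9375
χ² = Σ (O − E)² / E
  spiny-fruited bitter: (1282 − 1178.4375)² / 1178.4375 = 9.1012
  spiny-fruited non-bitter: (330 − 392.8125)² / 392.8125 = 10.0440
  smooth-fruited bitter: (380 − 392.8125)² / 392.8125 = 0.4179
  smooth-fruited non-bitter: (103 − 130.9375)² / 130.9375 = 5.9609
χ² = 9.1012 + 10.0440 + 0.4179 + 5.9609 = 25.524

25.524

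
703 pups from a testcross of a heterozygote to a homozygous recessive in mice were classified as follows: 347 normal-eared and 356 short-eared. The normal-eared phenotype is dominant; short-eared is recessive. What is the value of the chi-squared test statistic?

0.115

A testcross of a heterozygote (Aa × aa) gives a 1:1 phenotypic ratio.
The 1:1 ratio has 2 parts, so with N = 703 the expected counts are:
  normal-eared: 703 × 1/2 = 351.5
  short-eared: 703 × 1/2 = 351.5
χ² = Σ (O − E)² / E
  normal-eared: (347 − 351.5)² / 351.5 = 0.0576
  short-eared: (356 − 351.5)² / 351.5 = 0.0576
χ² = 0.0576 + 0.0576 = 0.1152 ≈ 0.115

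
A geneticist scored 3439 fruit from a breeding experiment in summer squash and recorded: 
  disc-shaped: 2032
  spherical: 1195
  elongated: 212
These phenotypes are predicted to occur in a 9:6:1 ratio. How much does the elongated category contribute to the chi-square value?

The 9:6:1 ratio has 16 parts, so with N = 3439 the expected counts are:
  disc-shaped: 3439 × 9/16 = 1934.4375
  spherical: 3439 × 6/16 = 1289.625
  elongated: 3439 × 1/16 = 214.9375
Contribution of elongated: (212 − 214.9375)² / 214.9375 = 0.0401

0.040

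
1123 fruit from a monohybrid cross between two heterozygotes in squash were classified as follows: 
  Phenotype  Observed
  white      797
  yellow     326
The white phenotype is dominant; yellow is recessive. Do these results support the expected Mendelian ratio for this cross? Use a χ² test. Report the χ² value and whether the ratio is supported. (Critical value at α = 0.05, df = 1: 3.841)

For a monohybrid cross between heterozygotes with complete dominance, the expected phenotypic ratio is 3:1.
Under the 3:1 hypothesis (Σ ratio = 4, N = 1123):
  white: 1123 × 3/4 = 842.25
  yellow: 1123 × 1/4 = 280.75
χ² = Σ (O − E)² / E
  white: (797 − 842.25)² / 842.25 = 2.4311
  yellow: (326 − 280.75)² / 280.75 = 7.2932
χ² = 2.4311 + 7.2932 = 9.7243 ≈ 9.724
Degrees of freedom = 2 − 1 = 1; critical value at α = 0.05 is 3.841.
Since 9.724 > 3.841, we reject the null hypothesis — the data do not fit the 3:1 ratio.

9.724; not consistent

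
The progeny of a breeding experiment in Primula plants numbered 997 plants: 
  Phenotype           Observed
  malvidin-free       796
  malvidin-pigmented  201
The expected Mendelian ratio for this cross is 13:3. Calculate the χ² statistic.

1.302

Expected counts for N = 997 under a 13:3 ratio (total parts = 16):
  malvidin-free: 997 × 13/16 = 810.0625
  malvidin-pigmented: 997 × 3/16 = 186.9375
χ² = Σ (O − E)² / E
  malvidin-free: (796 − 810.0625)² / 810.0625 = 0.2441
  malvidin-pigmented: (201 − 186.9375)² / 186.9375 = 1.0579
χ² = 0.2441 + 1.0579 = 1.302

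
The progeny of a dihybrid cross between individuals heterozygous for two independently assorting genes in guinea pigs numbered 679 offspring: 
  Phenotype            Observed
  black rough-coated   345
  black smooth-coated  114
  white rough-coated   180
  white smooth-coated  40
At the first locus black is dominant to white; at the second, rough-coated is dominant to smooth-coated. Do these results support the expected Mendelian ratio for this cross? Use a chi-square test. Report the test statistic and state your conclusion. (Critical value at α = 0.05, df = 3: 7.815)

A dihybrid F₂ with independent assortment and complete dominance at both loci gives a 9:3:3:1 phenotypic ratio.
Total ratio parts = 16. Expected numbers out of 679:
  black rough-coated: 679 × 9/16 = 381.9375
  black smooth-coated: 679 × 3/16 = 127.3125
  white rough-coated: 679 × 3/16 = 127.3125
  white smooth-coated: 679 × 1/16 = 42.4375
χ² = Σ (O − E)² / E
  black rough-coated: (345 − 381.9375)² / 381.9375 = 3.5723
  black smooth-coated: (114 − 127.3125)² / 127.3125 = 1.3920
  white rough-coated: (180 − 127.3125)² / 127.3125 = 21.8044
  white smooth-coated: (40 − 42.4375)² / 42.4375 = 0.1400
χ² = 3.5723 + 1.3920 + 21.8044 + 0.1400 = 26.9087 ≈ 26.909
Degrees of freedom = 4 − 1 = 3; critical value at α = 0.05 is 7.815.
Since 26.909 > 7.815, we reject the null hypothesis — the data do not fit the 9:3:3:1 ratio.

26.909; not consistent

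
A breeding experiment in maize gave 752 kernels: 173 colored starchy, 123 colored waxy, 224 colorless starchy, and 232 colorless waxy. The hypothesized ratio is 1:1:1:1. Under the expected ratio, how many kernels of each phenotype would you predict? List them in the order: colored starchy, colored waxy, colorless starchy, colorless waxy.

Total ratio parts = 4. Expected numbers out of 752:
  colored starchy: 752 × 1/4 = 188
  colored waxy: 752 × 1/4 = 188
  colorless starchy: 752 × 1/4 = 188
  colorless waxy: 752 × 1/4 = 188

188, 188, 188, 188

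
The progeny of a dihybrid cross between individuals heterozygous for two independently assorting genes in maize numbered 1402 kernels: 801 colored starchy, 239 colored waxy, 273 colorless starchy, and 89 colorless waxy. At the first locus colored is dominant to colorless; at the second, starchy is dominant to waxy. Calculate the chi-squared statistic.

A dihybrid F₂ with independent assortment and complete dominance at both loci gives a 9:3:3:1 phenotypic ratio.
Expected counts for N = 1402 under a 9:3:3:1 ratio (total parts = 16):
  colored starchy: 1402 × 9/16 = 788.625
  colored waxy: 1402 × 3/16 = 262.875
  colorless starchy: 1402 × 3/16 = 262.875
  colorless waxy: 1402 × 1/16 = 87.625
χ² = Σ (O − E)² / E
  colored starchy: (801 − 788.625)² / 788.625 = 0.1942
  colored waxy: (239 − 262.875)² / 262.875 = 2.1684
  colorless starchy: (273 − 262.875)² / 262.875 = 0.3900
  colorless waxy: (89 − 87.625)² / 87.625 = 0.0216
χ² = 0.1942 + 2.1684 + 0.3900 + 0.0216 = 2.7742 ≈ 2.774

2.774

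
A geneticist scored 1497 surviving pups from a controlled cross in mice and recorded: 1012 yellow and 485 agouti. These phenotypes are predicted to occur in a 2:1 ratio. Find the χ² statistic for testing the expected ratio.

The 2:1 ratio has 3 parts, so with N = 1497 the expected counts are:
  yellow: 1497 × 2/3 = 998
  agouti: 1497 × 1/3 = 499
χ² = Σ (O − E)² / E
  yellow: (1012 − 998)² / 998 = 0.1964
  agouti: (485 − 499)² / 499 = 0.3928
χ² = 0.1964 + 0.3928 = 0.5892 ≈ 0.589

0.589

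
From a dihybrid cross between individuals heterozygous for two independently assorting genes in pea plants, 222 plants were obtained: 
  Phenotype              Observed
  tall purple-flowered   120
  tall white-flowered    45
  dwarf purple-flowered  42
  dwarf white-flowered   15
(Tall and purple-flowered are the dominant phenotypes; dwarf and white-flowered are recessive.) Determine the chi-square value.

A dihybrid F₂ with independent assortment and complete dominance at both loci gives a 9:3:3:1 phenotypic ratio.
The 9:3:3:1 ratio has 16 parts, so with N = 222 the expected counts are:
  tall purple-flowered: 222 × 9/16 = 124.875
  tall white-flowered: 222 × 3/16 = 41.625
  dwarf purple-flowered: 222 × 3/16 = 41.625
  dwarf white-flowered: 222 × 1/16 = 13.875
χ² = Σ (O − E)² / E
  tall purple-flowered: (120 − 124.875)² / 124.875 = 0.1903
  tall white-flowered: (45 − 41.625)² / 41.625 = 0.2736
  dwarf purple-flowered: (42 − 41.625)² / 41.625 = 0.0034
  dwarf white-flowered: (15 − 13.875)² / 13.875 = 0.0912
χ² = 0.1903 + 0.2736 + 0.0034 + 0.0912 = 0.5585 ≈ 0.559

0.559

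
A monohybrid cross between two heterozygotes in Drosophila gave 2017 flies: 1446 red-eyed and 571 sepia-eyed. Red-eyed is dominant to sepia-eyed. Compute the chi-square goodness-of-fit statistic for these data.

For a monohybrid cross between heterozygotes with complete dominance, the expected phenotypic ratio is 3:1.
The 3:1 ratio has 4 parts, so with N = 2017 the expected counts are:
  red-eyed: 2017 × 3/4 = 1512.75
  sepia-eyed: 2017 × 1/4 = 504.25
χ² = Σ (O − E)² / E
  red-eyed: (1446 − 1512.75)² / 1512.75 = 2.9453
  sepia-eyed: (571 − 504.25)² / 504.25 = 8.8360
χ² = 2.9453 + 8.8360 = 11.7813 ≈ 11.781

11.781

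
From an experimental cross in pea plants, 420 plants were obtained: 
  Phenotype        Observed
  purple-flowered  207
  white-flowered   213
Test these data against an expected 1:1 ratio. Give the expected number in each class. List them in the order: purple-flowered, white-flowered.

210, 210

The 1:1 ratio has 2 parts, so with N = 420 the expected counts are:
  purple-flowered: 420 × 1/2 = 210
  white-flowered: 420 × 1/2 = 210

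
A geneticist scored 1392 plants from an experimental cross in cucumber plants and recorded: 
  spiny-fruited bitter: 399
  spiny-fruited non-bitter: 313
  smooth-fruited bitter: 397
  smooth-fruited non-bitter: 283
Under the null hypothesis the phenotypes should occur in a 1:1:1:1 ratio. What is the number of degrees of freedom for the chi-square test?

3

A goodness-of-fit test with 4 phenotype classes has df = 4 − 1 = 3.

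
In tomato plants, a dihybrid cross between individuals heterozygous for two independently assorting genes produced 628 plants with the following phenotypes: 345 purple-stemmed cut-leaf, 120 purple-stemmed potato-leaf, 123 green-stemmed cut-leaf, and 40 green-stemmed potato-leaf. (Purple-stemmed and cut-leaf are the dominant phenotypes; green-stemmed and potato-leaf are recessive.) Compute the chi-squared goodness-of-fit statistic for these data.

0.484

A dihybrid F₂ with independent assortment and complete dominance at both loci gives a 9:3:3:1 phenotypic ratio.
Expected counts for N = 628 under a 9:3:3:1 ratio (total parts = 16):
  purple-stemmed cut-leaf: 628 × 9/16 = 353.25
  purple-stemmed potato-leaf: 628 × 3/16 = 117.75
  green-stemmed cut-leaf: 628 × 3/16 = 117.75
  green-stemmed potato-leaf: 628 × 1/16 = 39.25
χ² = Σ (O − E)² / E
  purple-stemmed cut-leaf: (345 − 353.25)² / 353.25 = 0.1927
  purple-stemmed potato-leaf: (120 − 117.75)² / 117.75 = 0.0430
  green-stemmed cut-leaf: (123 − 117.75)² / 117.75 = 0.2341
  green-stemmed potato-leaf: (40 − 39.25)² / 39.25 = 0.0143
χ² = 0.1927 + 0.0430 + 0.2341 + 0.0143 = 0.4841 ≈ 0.484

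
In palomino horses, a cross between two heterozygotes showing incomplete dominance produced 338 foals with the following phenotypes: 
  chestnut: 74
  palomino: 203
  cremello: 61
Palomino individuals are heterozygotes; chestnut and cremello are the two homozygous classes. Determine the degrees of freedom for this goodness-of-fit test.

2

With incomplete dominance, a heterozygote × heterozygote cross gives a 1:2:1 phenotypic ratio.
A goodness-of-fit test with 3 phenotype classes has df = 3 − 1 = 2.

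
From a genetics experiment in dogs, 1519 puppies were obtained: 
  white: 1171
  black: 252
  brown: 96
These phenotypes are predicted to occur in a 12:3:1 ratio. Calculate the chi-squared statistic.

4.677

Under the 12:3:1 hypothesis (Σ ratio = 16, N = 1519):
  white: 1519 × 12/16 = 1139.25
  black: 1519 × 3/16 = 284.8125
  brown: 1519 × 1/16 = 94.9375
χ² = Σ (O − E)² / E
  white: (1171 − 1139.25)² / 1139.25 = 0.8848
  black: (252 − 284.8125)² / 284.8125 = 3.7802
  brown: (96 − 94.9375)² / 94.9375 = 0.0119
χ² = 0.8848 + 3.7802 + 0.0119 = 4.6769 ≈ 4.677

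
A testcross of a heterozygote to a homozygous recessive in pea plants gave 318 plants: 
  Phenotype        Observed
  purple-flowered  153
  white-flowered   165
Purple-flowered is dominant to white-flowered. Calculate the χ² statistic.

A testcross of a heterozygote (Aa × aa) gives a 1:1 phenotypic ratio.
Expected counts for N = 318 under a 1:1 ratio (total parts = 2):
  purple-flowered: 318 × 1/2 = 159
  white-flowered: 318 × 1/2 = 159
χ² = Σ (O − E)² / E
  purple-flowered: (153 − 159)² / 159 = 0.2264
  white-flowered: (165 − 159)² / 159 = 0.2264
χ² = 0.2264 + 0.2264 = 0.4528 ≈ 0.453

0.453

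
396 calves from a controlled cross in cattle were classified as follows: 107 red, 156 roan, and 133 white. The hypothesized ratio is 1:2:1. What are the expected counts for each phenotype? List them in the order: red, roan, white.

99, 198, 99

Expected counts for N = 396 under a 1:2:1 ratio (total parts = 4):
  red: 396 × 1/4 = 99
  roan: 396 × 2/4 = 198
  white: 396 × 1/4 = 99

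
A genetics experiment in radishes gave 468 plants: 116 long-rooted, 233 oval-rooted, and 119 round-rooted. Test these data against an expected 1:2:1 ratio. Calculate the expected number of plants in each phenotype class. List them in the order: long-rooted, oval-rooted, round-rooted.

117, 234, 117

The 1:2:1 ratio has 4 parts, so with N = 468 the expected counts are:
  long-rooted: 468 × 1/4 = 117
  oval-rooted: 468 × 2/4 = 234
  round-rooted: 468 × 1/4 = 117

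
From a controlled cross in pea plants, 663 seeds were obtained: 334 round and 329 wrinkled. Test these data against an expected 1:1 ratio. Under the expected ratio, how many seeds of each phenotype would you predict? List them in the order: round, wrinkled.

Total ratio parts = 2. Expected numbers out of 663:
  round: 663 × 1/2 = 331.5
  wrinkled: 663 × 1/2 = 331.5

331.5, 331.5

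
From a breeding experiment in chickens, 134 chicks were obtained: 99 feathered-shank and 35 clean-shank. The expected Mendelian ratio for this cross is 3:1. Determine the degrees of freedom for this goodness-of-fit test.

1

A goodness-of-fit test with 2 phenotype classes has df = 2 − 1 = 1.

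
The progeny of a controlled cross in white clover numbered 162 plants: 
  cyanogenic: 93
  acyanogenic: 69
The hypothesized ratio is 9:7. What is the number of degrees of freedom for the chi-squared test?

A goodness-of-fit test with 2 phenotype classes has df = 2 − 1 = 1.

1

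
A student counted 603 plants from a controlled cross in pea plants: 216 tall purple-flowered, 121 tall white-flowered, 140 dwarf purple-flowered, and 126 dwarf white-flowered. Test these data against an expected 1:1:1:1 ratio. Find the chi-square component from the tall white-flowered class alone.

5.871

Under the 1:1:1:1 hypothesis (Σ ratio = 4, N = 603):
  tall purple-flowered: 603 × 1/4 = 150.75
  tall white-flowered: 603 × 1/4 = 150.75
  dwarf purple-flowered: 603 × 1/4 = 150.75
  dwarf white-flowered: 603 × 1/4 = 150.75
Contribution of tall white-flowered: (121 − 150.75)² / 150.75 = 5.8711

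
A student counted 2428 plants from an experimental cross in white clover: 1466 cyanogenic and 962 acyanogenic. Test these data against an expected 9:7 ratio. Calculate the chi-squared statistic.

Total ratio parts = 16. Expected numbers out of 2428:
  cyanogenic: 2428 × 9/16 = 1365.75
  acyanogenic: 2428 × 7/16 = 1062.25
χ² = Σ (O − E)² / E
  cyanogenic: (1466 − 1365.75)² / 1365.75 = 7.3586
  acyanogenic: (962 − 1062.25)² / 1062.25 = 9.4611
χ² = 7.3586 + 9.4611 = 16.8197 ≈ 16.820

16.820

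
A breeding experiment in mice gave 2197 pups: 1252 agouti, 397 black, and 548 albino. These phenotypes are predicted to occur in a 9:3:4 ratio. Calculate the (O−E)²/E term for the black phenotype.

The 9:3:4 ratio has 16 parts, so with N = 2197 the expected counts are:
  agouti: 2197 × 9/16 = 1235.8125
  black: 2197 × 3/16 = 411.9375
  albino: 2197 × 4/16 = 549.25
Contribution of black: (397 − 411.9375)² / 411.9375 = 0.5417

0.542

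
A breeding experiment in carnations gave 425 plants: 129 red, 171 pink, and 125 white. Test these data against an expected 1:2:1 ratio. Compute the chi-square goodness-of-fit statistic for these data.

16.285

Expected counts for N = 425 under a 1:2:1 ratio (total parts = 4):
  red: 425 × 1/4 = 106.25
  pink: 425 × 2/4 = 212.5
  white: 425 × 1/4 = 106.25
χ² = Σ (O − E)² / E
  red: (129 − 106.25)² / 106.25 = 4.8712
  pink: (171 − 212.5)² / 212.5 = 8.1047
  white: (125 − 106.25)² / 106.25 = 3.3088
χ² = 4.8712 + 8.1047 + 3.3088 = 16.2847 ≈ 16.285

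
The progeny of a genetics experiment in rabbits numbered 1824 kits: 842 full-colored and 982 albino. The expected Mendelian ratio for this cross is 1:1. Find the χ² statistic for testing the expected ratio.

10.746

The 1:1 ratio has 2 parts, so with N = 1824 the expected counts are:
  full-colored: 1824 × 1/2 = 912
  albino: 1824 × 1/2 = 912
χ² = Σ (O − E)² / E
  full-colored: (842 − 912)² / 912 = 5.3728
  albino: (982 − 912)² / 912 = 5.3728
χ² = 5.3728 + 5.3728 = 10.7456 ≈ 10.746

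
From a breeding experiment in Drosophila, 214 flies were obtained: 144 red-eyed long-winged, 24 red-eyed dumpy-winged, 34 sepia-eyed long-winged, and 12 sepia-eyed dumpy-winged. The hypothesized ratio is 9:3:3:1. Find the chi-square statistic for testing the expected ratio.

Total ratio parts = 16. Expected numbers out of 214:
  red-eyed long-winged: 214 × 9/16 = 120.375
  red-eyed dumpy-winged: 214 × 3/16 = 40.125
  sepia-eyed long-winged: 214 × 3/16 = 40.125
  sepia-eyed dumpy-winged: 214 × 1/16 = 13.375
χ² = Σ (O − E)² / E
  red-eyed long-winged: (144 − 120.375)² / 120.375 = 4.6367
  red-eyed dumpy-winged: (24 − 40.125)² / 40.125 = 6.4801
  sepia-eyed long-winged: (34 − 40.125)² / 40.125 = 0.9350
  sepia-eyed dumpy-winged: (12 − 13.375)² / 13.375 = 0.1414
χ² = 4.6367 + 6.4801 + 0.9350 + 0.1414 = 12.1932 ≈ 12.193

12.193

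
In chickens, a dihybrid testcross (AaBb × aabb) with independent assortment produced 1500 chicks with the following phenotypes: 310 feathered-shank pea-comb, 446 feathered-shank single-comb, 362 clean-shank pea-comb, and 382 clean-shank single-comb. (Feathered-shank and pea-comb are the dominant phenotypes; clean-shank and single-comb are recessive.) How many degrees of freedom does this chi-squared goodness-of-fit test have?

3

A dihybrid testcross with independent assortment gives a 1:1:1:1 ratio.
A goodness-of-fit test with 4 phenotype classes has df = 4 − 1 = 3.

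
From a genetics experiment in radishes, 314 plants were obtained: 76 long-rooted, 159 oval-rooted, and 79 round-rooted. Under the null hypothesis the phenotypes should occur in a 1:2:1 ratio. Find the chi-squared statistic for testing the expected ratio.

0.108

The 1:2:1 ratio has 4 parts, so with N = 314 the expected counts are:
  long-rooted: 314 × 1/4 = 78.5
  oval-rooted: 314 × 2/4 = 157
  round-rooted: 314 × 1/4 = 78.5
χ² = Σ (O − E)² / E
  long-rooted: (76 − 78.5)² / 78.5 = 0.0796
  oval-rooted: (159 − 157)² / 157 = 0.0255
  round-rooted: (79 − 78.5)² / 78.5 = 0.0032
χ² = 0.0796 + 0.0255 + 0.0032 = 0.1083 ≈ 0.108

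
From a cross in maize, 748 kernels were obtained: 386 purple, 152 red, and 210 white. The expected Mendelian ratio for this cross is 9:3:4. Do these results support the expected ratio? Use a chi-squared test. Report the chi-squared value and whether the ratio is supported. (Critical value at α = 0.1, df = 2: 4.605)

6.683; not consistent

The 9:3:4 ratio has 16 parts, so with N = 748 the expected counts are:
  purple: 748 × 9/16 = 420.75
  red: 748 × 3/16 = 140.25
  white: 748 × 4/16 = 187
χ² = Σ (O − E)² / E
  purple: (386 − 420.75)² / 420.75 = 2.8700
  red: (152 − 140.25)² / 140.25 = 0.9844
  white: (210 − 187)² / 187 = 2.8289
χ² = 2.8700 + 0.9844 + 2.8289 = 6.6833 ≈ 6.683
Degrees of freedom = 3 − 1 = 2; critical value at α = 0.1 is 4.605.
Since 6.683 > 4.605, we reject the null hypothesis — the data do not fit the 9:3:4 ratio.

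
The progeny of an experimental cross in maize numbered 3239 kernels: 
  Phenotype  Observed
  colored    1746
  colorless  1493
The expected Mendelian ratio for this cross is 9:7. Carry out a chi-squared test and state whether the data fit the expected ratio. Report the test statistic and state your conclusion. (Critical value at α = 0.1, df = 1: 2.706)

7.234; not consistent

Total ratio parts = 16. Expected numbers out of 3239:
  colored: 3239 × 9/16 = 1821.9375
  colorless: 3239 × 7/16 = 1417.0625
χ² = Σ (O − E)² / E
  colored: (1746 − 1821.9375)² / 1821.9375 = 3.1650
  colorless: (1493 − 1417.0625)² / 1417.0625 = 4.0693
χ² = 3.1650 + 4.0693 = 7.2343 ≈ 7.234
Degrees of freedom = 2 − 1 = 1; critical value at α = 0.1 is 2.706.
Since 7.234 > 2.706, we reject the null hypothesis — the data do not fit the 9:7 ratio.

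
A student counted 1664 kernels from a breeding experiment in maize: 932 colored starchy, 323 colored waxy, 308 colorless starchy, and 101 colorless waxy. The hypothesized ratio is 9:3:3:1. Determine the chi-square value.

0.543

Under the 9:3:3:1 hypothesis (Σ ratio = 16, N = 1664):
  colored starchy: 1664 × 9/16 = 936
  colored waxy: 1664 × 3/16 = 312
  colorless starchy: 1664 × 3/16 = 312
  colorless waxy: 1664 × 1/16 = 104
χ² = Σ (O − E)² / E
  colored starchy: (932 − 936)² / 936 = 0.0171
  colored waxy: (323 − 312)² / 312 = 0.3878
  colorless starchy: (308 − 312)² / 312 = 0.0513
  colorless waxy: (101 − 104)² / 104 = 0.0865
χ² = 0.0171 + 0.3878 + 0.0513 + 0.0865 = 0.5427 ≈ 0.543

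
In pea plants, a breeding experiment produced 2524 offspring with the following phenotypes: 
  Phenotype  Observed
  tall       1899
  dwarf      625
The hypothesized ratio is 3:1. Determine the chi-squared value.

0.076

Expected counts for N = 2524 under a 3:1 ratio (total parts = 4):
  tall: 2524 × 3/4 = 1893
  dwarf: 2524 × 1/4 = 631
χ² = Σ (O − E)² / E
  tall: (1899 − 1893)² / 1893 = 0.0190
  dwarf: (625 − 631)² / 631 = 0.0571
χ² = 0.0190 + 0.0571 = 0.0761 ≈ 0.076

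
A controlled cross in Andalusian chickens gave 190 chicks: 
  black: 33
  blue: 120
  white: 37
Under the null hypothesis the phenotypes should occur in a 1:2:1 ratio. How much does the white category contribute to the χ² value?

Total ratio parts = 4. Expected numbers out of 190:
  black: 190 × 1/4 = 47.5
  blue: 190 × 2/4 = 95
  white: 190 × 1/4 = 47.5
Contribution of white: (37 − 47.5)² / 47.5 = 2.3211

2.321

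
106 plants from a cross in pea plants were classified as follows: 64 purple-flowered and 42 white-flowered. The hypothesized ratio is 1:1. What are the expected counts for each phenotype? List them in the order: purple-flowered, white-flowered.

53, 53

Under the 1:1 hypothesis (Σ ratio = 2, N = 106):
  purple-flowered: 106 × 1/2 = 53
  white-flowered: 106 × 1/2 = 53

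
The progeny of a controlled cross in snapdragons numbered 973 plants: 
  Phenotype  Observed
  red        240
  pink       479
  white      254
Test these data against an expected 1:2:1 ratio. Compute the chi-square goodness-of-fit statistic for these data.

0.634

Expected counts for N = 973 under a 1:2:1 ratio (total parts = 4):
  red: 973 × 1/4 = 243.25
  pink: 973 × 2/4 = 486.5
  white: 973 × 1/4 = 243.25
χ² = Σ (O − E)² / E
  red: (240 − 243.25)² / 243.25 = 0.0434
  pink: (479 − 486.5)² / 486.5 = 0.1156
  white: (254 − 243.25)² / 243.25 = 0.4751
χ² = 0.0434 + 0.1156 + 0.4751 = 0.6341 ≈ 0.634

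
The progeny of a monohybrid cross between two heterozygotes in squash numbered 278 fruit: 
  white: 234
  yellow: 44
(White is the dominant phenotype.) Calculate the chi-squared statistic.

12.475

For a monohybrid cross between heterozygotes with complete dominance, the expected phenotypic ratio is 3:1.
Under the 3:1 hypothesis (Σ ratio = 4, N = 278):
  white: 278 × 3/4 = 208.5
  yellow: 278 × 1/4 = 69.5
χ² = Σ (O − E)² / E
  white: (234 − 208.5)² / 208.5 = 3.1187
  yellow: (44 − 69.5)² / 69.5 = 9.3561
χ² = 3.1187 + 9.3561 = 12.4748 ≈ 12.475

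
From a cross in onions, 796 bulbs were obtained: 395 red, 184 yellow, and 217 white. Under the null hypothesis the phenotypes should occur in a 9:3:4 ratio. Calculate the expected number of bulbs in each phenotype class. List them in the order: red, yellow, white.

447.75, 149.25, 199

Under the 9:3:4 hypothesis (Σ ratio = 16, N = 796):
  red: 796 × 9/16 = 447.75
  yellow: 796 × 3/16 = 149.25
  white: 796 × 4/16 = 199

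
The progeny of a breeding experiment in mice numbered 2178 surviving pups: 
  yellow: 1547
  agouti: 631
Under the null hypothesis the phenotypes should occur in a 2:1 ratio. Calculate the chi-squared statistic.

18.647

Expected counts for N = 2178 under a 2:1 ratio (total parts = 3):
  yellow: 2178 × 2/3 = 1452
  agouti: 2178 × 1/3 = 726
χ² = Σ (O − E)² / E
  yellow: (1547 − 1452)² / 1452 = 6.2156
  agouti: (631 − 726)² / 726 = 12.4311
χ² = 6.2156 + 12.4311 = 18.6467 ≈ 18.647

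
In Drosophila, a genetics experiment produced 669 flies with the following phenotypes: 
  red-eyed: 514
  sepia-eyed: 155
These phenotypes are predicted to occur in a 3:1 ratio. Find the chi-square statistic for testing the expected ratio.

The 3:1 ratio has 4 parts, so with N = 669 the expected counts are:
  red-eyed: 669 × 3/4 = 501.75
  sepia-eyed: 669 × 1/4 = 167.25
χ² = Σ (O − E)² / E
  red-eyed: (514 − 501.75)² / 501.75 = 0.2991
  sepia-eyed: (155 − 167.25)² / 167.25 = 0.8972
χ² = 0.2991 + 0.8972 = 1.1963 ≈ 1.196

1.196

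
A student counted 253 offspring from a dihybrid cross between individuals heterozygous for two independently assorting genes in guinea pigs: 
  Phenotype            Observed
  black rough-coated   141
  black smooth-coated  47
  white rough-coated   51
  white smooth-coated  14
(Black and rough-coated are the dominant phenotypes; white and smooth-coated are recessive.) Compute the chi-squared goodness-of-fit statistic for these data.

A dihybrid F₂ with independent assortment and complete dominance at both loci gives a 9:3:3:1 phenotypic ratio.
Total ratio parts = 16. Expected numbers out of 253:
  black rough-coated: 253 × 9/16 = 142.3125
  black smooth-coated: 253 × 3/16 = 47.4375
  white rough-coated: 253 × 3/16 = 47.4375
  white smooth-coated: 253 × 1/16 = 15.8125
χ² = Σ (O − E)² / E
  black rough-coated: (141 − 142.3125)² / 142.3125 = 0.0121
  black smooth-coated: (47 − 47.4375)² / 47.4375 = 0.0040
  white rough-coated: (51 − 47.4375)² / 47.4375 = 0.2675
  white smooth-coated: (14 − 15.8125)² / 15.8125 = 0.2078
χ² = 0.0121 + 0.0040 + 0.2675 + 0.2078 = 0.4914 ≈ 0.491

0.491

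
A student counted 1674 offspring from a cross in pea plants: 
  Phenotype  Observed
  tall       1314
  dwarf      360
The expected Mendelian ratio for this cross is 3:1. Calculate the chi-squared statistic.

Total ratio parts = 4. Expected numbers out of 1674:
  tall: 1674 × 3/4 = 1255.5
  dwarf: 1674 × 1/4 = 418.5
χ² = Σ (O − E)² / E
  tall: (1314 − 1255.5)² / 1255.5 = 2.7258
  dwarf: (360 − 418.5)² / 418.5 = 8.1774
χ² = 2.7258 + 8.1774 = 10.9032 ≈ 10.903

10.903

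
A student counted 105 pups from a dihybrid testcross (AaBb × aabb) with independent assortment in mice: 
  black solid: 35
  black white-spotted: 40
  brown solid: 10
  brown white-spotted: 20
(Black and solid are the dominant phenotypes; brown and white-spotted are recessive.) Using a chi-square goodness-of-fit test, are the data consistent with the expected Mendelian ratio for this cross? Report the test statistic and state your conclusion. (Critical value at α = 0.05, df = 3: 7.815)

21.667; not consistent

A dihybrid testcross with independent assortment gives a 1:1:1:1 ratio.
Expected counts for N = 105 under a 1:1:1:1 ratio (total parts = 4):
  black solid: 105 × 1/4 = 26.25
  black white-spotted: 105 × 1/4 = 26.25
  brown solid: 105 × 1/4 = 26.25
  brown white-spotted: 105 × 1/4 = 26.25
χ² = Σ (O − E)² / E
  black solid: (35 − 26.25)² / 26.25 = 2.9167
  black white-spotted: (40 − 26.25)² / 26.25 = 7.2024
  brown solid: (10 − 26.25)² / 26.25 = 10.0595
  brown white-spotted: (20 − 26.25)² / 26.25 = 1.4881
χ² = 2.9167 + 7.2024 + 10.0595 + 1.4881 = 21.6667 ≈ 21.667
Degrees of freedom = 4 − 1 = 3; critical value at α = 0.05 is 7.815.
Since 21.667 > 7.815, we reject the null hypothesis — the data do not fit the 1:1:1:1 ratio.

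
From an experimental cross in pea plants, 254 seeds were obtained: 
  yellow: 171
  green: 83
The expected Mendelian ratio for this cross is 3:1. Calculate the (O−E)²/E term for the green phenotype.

5.988

Total ratio parts = 4. Expected numbers out of 254:
  yellow: 254 × 3/4 = 190.5
  green: 254 × 1/4 = 63.5
Contribution of green: (83 − 63.5)² / 63.5 = 5.9882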